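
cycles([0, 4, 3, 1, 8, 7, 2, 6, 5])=(1 4 8 5 7 6 2 3)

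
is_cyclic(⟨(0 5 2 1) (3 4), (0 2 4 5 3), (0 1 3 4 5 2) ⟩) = no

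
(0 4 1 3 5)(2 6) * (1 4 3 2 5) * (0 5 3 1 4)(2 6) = (0 1 6 3 4)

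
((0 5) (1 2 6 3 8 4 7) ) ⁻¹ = (0 5) (1 7 4 8 3 6 2) 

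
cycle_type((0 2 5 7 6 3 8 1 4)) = 9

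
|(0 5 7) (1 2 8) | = 3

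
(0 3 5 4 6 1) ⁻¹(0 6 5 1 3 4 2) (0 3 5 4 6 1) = (0 5 6 2 3 1 4) 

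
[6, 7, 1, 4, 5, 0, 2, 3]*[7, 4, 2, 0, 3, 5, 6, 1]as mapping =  [0→6, 1→1, 2→4, 3→3, 4→5, 5→7, 6→2, 7→0]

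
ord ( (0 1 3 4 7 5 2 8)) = 8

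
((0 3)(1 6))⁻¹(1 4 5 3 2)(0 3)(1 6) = (0 2 6 4 5)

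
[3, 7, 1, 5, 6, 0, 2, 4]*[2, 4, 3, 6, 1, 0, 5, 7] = [6, 7, 4, 0, 5, 2, 3, 1]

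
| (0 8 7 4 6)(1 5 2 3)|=20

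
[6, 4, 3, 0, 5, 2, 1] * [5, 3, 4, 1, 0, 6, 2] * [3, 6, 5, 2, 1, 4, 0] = [5, 3, 6, 4, 0, 1, 2]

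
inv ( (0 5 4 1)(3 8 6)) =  (0 1 4 5)(3 6 8)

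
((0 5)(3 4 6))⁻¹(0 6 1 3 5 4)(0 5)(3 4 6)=(0 6 5 3 1 4)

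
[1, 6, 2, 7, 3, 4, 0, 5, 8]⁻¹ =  [6, 0, 2, 4, 5, 7, 1, 3, 8]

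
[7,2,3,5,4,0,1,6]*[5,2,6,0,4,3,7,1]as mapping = [0→1,1→6,2→0,3→3,4→4,5→5,6→2,7→7]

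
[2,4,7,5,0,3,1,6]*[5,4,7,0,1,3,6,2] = [7,1,2,3,5,0,4,6]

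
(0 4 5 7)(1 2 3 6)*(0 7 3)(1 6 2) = (0 4 5 3 2)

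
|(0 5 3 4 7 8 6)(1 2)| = 14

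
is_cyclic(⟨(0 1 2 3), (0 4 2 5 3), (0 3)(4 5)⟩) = no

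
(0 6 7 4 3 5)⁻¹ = (0 5 3 4 7 6)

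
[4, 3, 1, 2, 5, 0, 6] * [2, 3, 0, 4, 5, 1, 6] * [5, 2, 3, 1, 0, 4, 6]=[4, 0, 1, 5, 2, 3, 6]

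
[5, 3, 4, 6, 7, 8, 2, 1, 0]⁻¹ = [8, 7, 6, 1, 2, 0, 3, 4, 5]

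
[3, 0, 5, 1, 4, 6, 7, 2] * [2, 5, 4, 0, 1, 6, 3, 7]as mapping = [0→0, 1→2, 2→6, 3→5, 4→1, 5→3, 6→7, 7→4]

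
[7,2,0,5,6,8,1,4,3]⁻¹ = [2,6,1,8,7,3,4,0,5]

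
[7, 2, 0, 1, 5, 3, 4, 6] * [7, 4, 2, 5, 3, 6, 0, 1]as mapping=[0→1, 1→2, 2→7, 3→4, 4→6, 5→5, 6→3, 7→0]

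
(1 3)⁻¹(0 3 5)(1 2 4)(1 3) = (0 1 5)(2 4 3)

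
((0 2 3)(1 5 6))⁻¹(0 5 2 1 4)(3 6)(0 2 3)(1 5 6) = (0 1)(2 6 3 5 4)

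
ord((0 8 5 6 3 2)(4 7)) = 6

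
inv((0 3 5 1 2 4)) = (0 4 2 1 5 3)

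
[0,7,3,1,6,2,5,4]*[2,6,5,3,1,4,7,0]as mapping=[0→2,1→0,2→3,3→6,4→7,5→5,6→4,7→1]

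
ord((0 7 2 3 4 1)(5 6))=6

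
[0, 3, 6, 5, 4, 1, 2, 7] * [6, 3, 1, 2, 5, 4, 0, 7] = [6, 2, 0, 4, 5, 3, 1, 7] 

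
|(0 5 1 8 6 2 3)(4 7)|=14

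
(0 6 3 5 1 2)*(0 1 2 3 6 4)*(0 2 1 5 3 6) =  (0 4 2 5 1 6)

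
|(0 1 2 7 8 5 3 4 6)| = 9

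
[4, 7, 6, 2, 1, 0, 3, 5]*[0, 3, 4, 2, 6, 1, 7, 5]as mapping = [0→6, 1→5, 2→7, 3→4, 4→3, 5→0, 6→2, 7→1]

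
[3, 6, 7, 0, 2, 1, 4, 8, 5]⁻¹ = [3, 5, 4, 0, 6, 8, 1, 2, 7]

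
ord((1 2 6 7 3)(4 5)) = 10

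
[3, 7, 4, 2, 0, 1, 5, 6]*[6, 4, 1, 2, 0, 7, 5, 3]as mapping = [0→2, 1→3, 2→0, 3→1, 4→6, 5→4, 6→7, 7→5]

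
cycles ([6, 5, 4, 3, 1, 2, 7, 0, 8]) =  (0 6 7)(1 5 2 4)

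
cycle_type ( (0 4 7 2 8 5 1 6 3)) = 9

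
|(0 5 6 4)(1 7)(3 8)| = 4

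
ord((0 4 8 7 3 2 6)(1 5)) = 14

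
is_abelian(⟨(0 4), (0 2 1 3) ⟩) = no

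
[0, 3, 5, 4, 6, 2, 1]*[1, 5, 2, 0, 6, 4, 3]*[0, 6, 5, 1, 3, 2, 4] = [6, 0, 3, 4, 1, 5, 2]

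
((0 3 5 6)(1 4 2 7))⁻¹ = (0 6 5 3)(1 7 2 4)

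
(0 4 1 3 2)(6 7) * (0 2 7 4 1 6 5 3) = (0 1)(3 7 5)(4 6)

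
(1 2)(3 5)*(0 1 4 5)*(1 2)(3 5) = (0 2 4 3)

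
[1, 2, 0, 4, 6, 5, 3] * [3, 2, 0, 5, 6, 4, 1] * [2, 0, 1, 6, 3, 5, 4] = [1, 2, 6, 4, 0, 3, 5]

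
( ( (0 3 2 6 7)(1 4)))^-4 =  (0 3 2 6 7)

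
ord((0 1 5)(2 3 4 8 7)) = 15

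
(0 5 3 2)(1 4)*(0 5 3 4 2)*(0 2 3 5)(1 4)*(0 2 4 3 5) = (1 5)(3 4)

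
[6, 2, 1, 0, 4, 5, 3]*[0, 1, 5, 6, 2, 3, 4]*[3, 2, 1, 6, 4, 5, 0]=[4, 5, 2, 3, 1, 6, 0] 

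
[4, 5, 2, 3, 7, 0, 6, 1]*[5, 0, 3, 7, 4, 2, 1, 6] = [4, 2, 3, 7, 6, 5, 1, 0]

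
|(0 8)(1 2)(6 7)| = 2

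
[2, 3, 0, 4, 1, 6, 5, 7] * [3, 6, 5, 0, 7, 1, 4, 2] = [5, 0, 3, 7, 6, 4, 1, 2]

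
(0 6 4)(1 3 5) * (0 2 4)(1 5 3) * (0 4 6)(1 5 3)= (1 5 3)(2 6 4)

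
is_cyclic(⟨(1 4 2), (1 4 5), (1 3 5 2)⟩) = no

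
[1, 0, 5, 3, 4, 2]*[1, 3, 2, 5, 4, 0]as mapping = [0→3, 1→1, 2→0, 3→5, 4→4, 5→2]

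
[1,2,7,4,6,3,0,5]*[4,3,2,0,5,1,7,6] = [3,2,6,5,7,0,4,1]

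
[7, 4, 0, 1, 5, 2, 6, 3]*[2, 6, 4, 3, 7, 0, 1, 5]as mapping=[0→5, 1→7, 2→2, 3→6, 4→0, 5→4, 6→1, 7→3]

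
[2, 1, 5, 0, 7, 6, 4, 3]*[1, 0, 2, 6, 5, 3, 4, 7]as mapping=[0→2, 1→0, 2→3, 3→1, 4→7, 5→4, 6→5, 7→6]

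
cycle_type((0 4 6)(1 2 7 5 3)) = 3.5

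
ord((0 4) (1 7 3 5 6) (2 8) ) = 10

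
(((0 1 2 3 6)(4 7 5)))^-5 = (4 7 5)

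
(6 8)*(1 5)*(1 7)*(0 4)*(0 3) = (0 4 3) (1 5 7) (6 8) 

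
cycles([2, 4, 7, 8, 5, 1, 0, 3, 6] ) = (0 2 7 3 8 6)(1 4 5)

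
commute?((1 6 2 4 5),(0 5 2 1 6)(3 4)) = no:(1 6 2 4 5)*(0 5 2 1 6)(3 4) = (0 5 6 1)(2 3 4),(0 5 2 1 6)(3 4)*(1 6 2 4 5) = (0 1 2 6)(3 5 4)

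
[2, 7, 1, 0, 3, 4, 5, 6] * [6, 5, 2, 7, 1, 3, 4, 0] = [2, 0, 5, 6, 7, 1, 3, 4]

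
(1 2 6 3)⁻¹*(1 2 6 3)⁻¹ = (1 6)(2 3)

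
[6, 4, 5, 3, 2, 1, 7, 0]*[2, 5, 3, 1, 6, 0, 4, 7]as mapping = [0→4, 1→6, 2→0, 3→1, 4→3, 5→5, 6→7, 7→2]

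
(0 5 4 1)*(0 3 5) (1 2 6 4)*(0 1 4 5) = (0 1 3) (2 6 5 4) 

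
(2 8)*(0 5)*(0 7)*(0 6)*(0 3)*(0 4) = (0 5 7 6 3 4)(2 8)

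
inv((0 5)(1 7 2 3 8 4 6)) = (0 5)(1 6 4 8 3 2 7)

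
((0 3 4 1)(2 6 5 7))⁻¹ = (0 1 4 3)(2 7 5 6)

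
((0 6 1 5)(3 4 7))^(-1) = (0 5 1 6)(3 7 4)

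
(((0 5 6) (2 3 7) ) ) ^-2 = (0 5 6) (2 3 7) 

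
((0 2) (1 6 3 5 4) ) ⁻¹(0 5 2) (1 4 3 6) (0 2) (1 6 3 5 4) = (0 2 4) (1 5 3 6) 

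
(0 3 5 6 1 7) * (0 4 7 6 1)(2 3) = (0 2 3 5 1 6)(4 7)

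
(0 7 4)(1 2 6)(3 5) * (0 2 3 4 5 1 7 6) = (0 6 7 5 4 2)(1 3)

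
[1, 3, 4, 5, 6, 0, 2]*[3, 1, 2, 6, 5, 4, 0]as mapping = [0→1, 1→6, 2→5, 3→4, 4→0, 5→3, 6→2]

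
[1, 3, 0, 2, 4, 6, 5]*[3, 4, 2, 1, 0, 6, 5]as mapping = [0→4, 1→1, 2→3, 3→2, 4→0, 5→5, 6→6]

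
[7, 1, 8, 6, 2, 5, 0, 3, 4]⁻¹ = [6, 1, 4, 7, 8, 5, 3, 0, 2]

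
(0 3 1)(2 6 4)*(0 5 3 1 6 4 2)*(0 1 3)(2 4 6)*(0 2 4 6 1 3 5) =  (0 5 2 1)(3 4)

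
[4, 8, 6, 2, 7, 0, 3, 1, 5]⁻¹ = [5, 7, 3, 6, 0, 8, 2, 4, 1]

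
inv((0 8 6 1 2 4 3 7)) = (0 7 3 4 2 1 6 8)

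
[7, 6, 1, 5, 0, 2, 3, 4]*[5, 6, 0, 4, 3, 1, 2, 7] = [7, 2, 6, 1, 5, 0, 4, 3]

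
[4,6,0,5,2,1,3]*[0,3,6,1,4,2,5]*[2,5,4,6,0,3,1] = [0,3,2,4,1,6,5]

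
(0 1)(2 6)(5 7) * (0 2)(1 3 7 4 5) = (0 3 7 1 2 6)(4 5)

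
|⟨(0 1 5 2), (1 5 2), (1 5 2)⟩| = 24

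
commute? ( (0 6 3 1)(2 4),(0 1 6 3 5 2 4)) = no: (0 6 3 1)(2 4)*(0 1 6 3 5 2 4) = (0 3 6 5 2),(0 1 6 3 5 2 4)*(0 6 3 1)(2 4) = (1 3 5 4 6)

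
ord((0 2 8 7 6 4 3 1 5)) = 9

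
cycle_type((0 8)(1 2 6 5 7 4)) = 2.6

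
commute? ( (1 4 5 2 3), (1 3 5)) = no: (1 4 5 2 3) * (1 3 5) = (1 4)(2 5), (1 3 5) * (1 4 5 2 3) = (2 3)(4 5)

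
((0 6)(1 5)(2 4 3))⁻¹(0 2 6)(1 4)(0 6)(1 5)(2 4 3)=(0 6 4)(3 5)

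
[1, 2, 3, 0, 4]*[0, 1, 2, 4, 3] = [1, 2, 4, 0, 3]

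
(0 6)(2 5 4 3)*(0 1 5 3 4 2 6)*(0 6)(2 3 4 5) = (0 6 1 2 4 5 3)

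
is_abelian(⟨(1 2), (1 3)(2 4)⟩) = no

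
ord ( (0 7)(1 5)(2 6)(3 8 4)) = 6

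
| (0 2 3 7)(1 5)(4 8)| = 4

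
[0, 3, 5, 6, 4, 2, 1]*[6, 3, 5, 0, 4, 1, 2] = [6, 0, 1, 2, 4, 5, 3]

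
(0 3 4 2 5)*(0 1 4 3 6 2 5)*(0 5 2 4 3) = (0 6 4 2 5 1 3) 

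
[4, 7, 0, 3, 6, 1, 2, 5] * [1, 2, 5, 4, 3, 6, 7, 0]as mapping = [0→3, 1→0, 2→1, 3→4, 4→7, 5→2, 6→5, 7→6]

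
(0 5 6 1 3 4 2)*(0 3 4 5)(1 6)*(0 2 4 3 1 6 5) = (0 2 1 3)(5 6)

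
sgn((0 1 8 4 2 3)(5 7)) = 1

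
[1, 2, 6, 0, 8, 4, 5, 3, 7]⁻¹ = [3, 0, 1, 7, 5, 6, 2, 8, 4]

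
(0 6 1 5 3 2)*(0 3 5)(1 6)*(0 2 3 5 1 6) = (0 6)(1 2 5)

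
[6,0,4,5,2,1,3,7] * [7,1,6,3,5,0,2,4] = [2,7,5,0,6,1,3,4]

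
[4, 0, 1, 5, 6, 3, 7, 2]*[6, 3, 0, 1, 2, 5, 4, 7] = [2, 6, 3, 5, 4, 1, 7, 0]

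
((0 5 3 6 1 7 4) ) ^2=(0 3 1 4 5 6 7) 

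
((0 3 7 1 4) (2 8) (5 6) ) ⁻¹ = (0 4 1 7 3) (2 8) (5 6) 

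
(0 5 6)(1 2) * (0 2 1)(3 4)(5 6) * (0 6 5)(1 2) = (0 5)(1 2 6)(3 4)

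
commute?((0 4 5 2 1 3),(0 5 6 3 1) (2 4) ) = no:(0 4 5 2 1 3)*(0 5 6 3 1) (2 4) = (0 2) (3 5 4 6),(0 5 6 3 1) (2 4)*(0 4 5 2 1 3) = (0 2 5 6) (1 4) 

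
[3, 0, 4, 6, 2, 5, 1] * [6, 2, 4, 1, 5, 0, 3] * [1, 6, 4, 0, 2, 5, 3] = [6, 3, 5, 0, 2, 1, 4]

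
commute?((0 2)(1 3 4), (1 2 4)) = no:(0 2)(1 3 4)*(1 2 4) = (0 4 2)(1 3), (1 2 4)*(0 2)(1 3 4) = (0 2 1)(3 4)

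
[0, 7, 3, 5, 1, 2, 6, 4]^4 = [0, 7, 3, 5, 1, 2, 6, 4]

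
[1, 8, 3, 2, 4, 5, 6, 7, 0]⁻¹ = [8, 0, 3, 2, 4, 5, 6, 7, 1]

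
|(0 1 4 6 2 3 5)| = 7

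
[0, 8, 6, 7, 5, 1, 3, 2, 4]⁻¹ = [0, 5, 7, 6, 8, 4, 2, 3, 1]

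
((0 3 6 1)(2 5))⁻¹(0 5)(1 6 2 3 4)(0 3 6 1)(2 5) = (0 1 5 6 4)(2 3)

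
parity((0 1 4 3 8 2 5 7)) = odd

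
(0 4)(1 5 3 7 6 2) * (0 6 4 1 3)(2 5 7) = (0 1 7 4 6 5)(2 3)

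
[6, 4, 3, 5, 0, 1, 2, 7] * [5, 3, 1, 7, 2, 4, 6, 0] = [6, 2, 7, 4, 5, 3, 1, 0]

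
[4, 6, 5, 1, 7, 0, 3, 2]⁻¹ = [5, 3, 7, 6, 0, 2, 1, 4]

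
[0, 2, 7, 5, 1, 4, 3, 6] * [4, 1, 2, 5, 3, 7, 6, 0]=[4, 2, 0, 7, 1, 3, 5, 6]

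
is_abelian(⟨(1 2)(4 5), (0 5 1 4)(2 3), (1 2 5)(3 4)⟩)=no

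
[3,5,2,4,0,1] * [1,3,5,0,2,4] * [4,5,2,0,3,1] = [4,3,1,2,5,0]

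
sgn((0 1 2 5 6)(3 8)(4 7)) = 1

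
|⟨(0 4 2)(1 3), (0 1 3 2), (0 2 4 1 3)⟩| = 120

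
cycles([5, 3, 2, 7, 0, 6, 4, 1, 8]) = (0 5 6 4)(1 3 7)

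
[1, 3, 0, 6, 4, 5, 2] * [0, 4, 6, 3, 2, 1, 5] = [4, 3, 0, 5, 2, 1, 6]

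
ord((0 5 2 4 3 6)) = 6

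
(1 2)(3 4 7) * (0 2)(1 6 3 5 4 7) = (0 2 6 3 7 5 4 1)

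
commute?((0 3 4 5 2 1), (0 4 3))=no:(0 3 4 5 2 1)*(0 4 3)=(1 4 5 2), (0 4 3)*(0 3 4 5 2 1)=(0 5 2 1)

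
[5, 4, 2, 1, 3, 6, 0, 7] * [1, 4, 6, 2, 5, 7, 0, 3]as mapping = [0→7, 1→5, 2→6, 3→4, 4→2, 5→0, 6→1, 7→3]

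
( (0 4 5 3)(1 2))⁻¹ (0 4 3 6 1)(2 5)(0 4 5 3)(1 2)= (0 6 2 4 5)(1 3)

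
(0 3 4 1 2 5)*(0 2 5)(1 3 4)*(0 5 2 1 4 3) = (0 3 4)(1 2 5)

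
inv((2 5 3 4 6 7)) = (2 7 6 4 3 5)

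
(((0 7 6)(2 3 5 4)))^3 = (2 4 5 3)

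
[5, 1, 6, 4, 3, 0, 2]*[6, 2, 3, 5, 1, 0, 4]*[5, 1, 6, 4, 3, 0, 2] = [5, 6, 3, 1, 0, 2, 4]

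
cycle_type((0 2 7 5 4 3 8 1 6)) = 9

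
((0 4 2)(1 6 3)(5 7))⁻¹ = (0 2 4)(1 3 6)(5 7)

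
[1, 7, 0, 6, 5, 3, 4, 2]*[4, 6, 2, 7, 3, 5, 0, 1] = [6, 1, 4, 0, 5, 7, 3, 2] 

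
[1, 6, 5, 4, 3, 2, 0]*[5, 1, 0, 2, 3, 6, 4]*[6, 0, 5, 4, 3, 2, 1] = [0, 3, 1, 4, 5, 6, 2]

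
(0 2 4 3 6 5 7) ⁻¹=(0 7 5 6 3 4 2) 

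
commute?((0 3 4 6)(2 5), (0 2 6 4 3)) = no:(0 3 4 6)(2 5)*(0 2 6 4 3) = (2 5 6), (0 2 6 4 3)*(0 3 4 6)(2 5) = (0 5 2)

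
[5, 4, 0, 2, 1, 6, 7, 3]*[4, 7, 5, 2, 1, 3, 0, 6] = [3, 1, 4, 5, 7, 0, 6, 2]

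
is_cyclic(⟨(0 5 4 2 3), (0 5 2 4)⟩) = no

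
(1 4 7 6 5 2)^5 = (1 2 5 6 7 4)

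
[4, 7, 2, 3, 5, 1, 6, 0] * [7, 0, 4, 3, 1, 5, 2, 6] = [1, 6, 4, 3, 5, 0, 2, 7]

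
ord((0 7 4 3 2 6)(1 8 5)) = 6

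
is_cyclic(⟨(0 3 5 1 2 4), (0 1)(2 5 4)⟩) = no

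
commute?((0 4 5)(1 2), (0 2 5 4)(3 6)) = no:(0 4 5)(1 2)*(0 2 5 4)(3 6) = (1 5 2)(3 6), (0 2 5 4)(3 6)*(0 4 5)(1 2) = (0 1 2)(3 6)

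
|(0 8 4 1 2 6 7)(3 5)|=14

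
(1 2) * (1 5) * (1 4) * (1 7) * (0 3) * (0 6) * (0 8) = (0 3 6 8)(1 2 5 4 7)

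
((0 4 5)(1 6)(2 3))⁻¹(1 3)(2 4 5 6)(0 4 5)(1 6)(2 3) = (0 1 3 5)(2 6)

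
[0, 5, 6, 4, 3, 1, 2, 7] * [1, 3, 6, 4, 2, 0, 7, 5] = [1, 0, 7, 2, 4, 3, 6, 5]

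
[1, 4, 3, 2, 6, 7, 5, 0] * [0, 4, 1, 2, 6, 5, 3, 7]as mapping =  [0→4, 1→6, 2→2, 3→1, 4→3, 5→7, 6→5, 7→0]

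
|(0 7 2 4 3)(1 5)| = 10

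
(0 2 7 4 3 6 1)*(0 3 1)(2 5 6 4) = (0 5 6)(1 3 4)(2 7)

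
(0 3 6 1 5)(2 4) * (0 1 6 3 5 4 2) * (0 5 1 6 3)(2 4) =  (0 1 2 4 5 6 3)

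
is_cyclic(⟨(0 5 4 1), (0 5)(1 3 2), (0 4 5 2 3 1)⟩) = no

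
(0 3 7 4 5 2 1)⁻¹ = (0 1 2 5 4 7 3)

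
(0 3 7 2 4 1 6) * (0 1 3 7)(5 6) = (0 7 2 4 3)(1 5 6)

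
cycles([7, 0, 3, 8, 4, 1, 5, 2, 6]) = (0 7 2 3 8 6 5 1)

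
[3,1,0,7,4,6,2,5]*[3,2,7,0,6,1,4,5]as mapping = [0→0,1→2,2→3,3→5,4→6,5→4,6→7,7→1]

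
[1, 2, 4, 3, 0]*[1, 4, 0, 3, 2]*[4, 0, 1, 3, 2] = [2, 4, 1, 3, 0]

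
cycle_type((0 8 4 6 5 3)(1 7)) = 2.6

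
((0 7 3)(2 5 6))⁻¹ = (0 3 7)(2 6 5)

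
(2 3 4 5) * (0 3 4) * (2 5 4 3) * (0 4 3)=(0 2)(3 4)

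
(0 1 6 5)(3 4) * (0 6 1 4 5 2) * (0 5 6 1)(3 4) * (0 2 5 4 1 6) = (0 3)(1 2 4)(5 6)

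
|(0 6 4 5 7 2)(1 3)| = 6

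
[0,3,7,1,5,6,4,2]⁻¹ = [0,3,7,1,6,4,5,2]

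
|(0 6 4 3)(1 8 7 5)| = 4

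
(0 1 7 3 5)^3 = (0 3 1 5 7)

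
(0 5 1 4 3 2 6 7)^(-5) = (0 4 6 5 3 7 1 2)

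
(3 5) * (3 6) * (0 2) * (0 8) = (0 2 8)(3 5 6)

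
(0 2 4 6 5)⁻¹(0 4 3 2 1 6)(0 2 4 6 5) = (1 5 2 6 3 4)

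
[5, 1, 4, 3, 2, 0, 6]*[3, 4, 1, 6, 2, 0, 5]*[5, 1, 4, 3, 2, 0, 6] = [5, 2, 4, 6, 1, 3, 0]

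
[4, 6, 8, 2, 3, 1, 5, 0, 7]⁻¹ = [7, 5, 3, 4, 0, 6, 1, 8, 2]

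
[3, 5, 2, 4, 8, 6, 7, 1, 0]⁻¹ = [8, 7, 2, 0, 3, 1, 5, 6, 4]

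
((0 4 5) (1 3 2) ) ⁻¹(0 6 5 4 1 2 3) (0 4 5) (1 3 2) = (0 5 3 1 2 4 6) 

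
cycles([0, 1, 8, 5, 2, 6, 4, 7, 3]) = (2 8 3 5 6 4)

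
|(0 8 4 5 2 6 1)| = 7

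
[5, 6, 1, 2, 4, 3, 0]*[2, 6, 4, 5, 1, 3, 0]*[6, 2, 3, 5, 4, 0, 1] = [5, 6, 1, 4, 2, 0, 3]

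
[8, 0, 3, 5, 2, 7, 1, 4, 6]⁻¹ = [1, 6, 4, 2, 7, 3, 8, 5, 0]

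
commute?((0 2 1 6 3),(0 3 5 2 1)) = no:(0 2 1 6 3) * (0 3 5 2 1) = (0 1 6 5 2),(0 3 5 2 1) * (0 2 1 6 3) = (1 2 6 3 5)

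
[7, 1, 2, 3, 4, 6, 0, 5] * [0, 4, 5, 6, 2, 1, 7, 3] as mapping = [0→3, 1→4, 2→5, 3→6, 4→2, 5→7, 6→0, 7→1] 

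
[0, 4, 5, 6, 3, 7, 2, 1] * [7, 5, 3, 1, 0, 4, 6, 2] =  [7, 0, 4, 6, 1, 2, 3, 5]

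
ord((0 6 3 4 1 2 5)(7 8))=14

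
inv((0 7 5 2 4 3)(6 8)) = (0 3 4 2 5 7)(6 8)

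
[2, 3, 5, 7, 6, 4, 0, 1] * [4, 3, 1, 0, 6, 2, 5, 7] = [1, 0, 2, 7, 5, 6, 4, 3]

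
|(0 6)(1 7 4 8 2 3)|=6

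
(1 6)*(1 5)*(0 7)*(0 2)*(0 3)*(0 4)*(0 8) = (0 7 2 3 4 8) (1 6 5) 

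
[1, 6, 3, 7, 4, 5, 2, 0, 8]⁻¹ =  [7, 0, 6, 2, 4, 5, 1, 3, 8]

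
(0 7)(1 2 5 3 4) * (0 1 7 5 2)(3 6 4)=(0 5 6 4 7 1)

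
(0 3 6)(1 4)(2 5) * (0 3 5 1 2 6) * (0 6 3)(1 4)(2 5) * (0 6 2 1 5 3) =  (0 1 5)(2 4 3)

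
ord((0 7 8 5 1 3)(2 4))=6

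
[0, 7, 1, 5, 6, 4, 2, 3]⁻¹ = [0, 2, 6, 7, 5, 3, 4, 1]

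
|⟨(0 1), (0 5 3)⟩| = 24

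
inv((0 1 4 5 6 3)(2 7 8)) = (0 3 6 5 4 1)(2 8 7)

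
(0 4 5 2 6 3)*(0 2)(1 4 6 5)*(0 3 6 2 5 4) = (0 2 4 1)(3 5)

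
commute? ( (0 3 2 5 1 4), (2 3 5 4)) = no: (0 3 2 5 1 4)*(2 3 5 4) = (0 5 1 2 4), (2 3 5 4)*(0 3 2 5 1 4) = (0 3 1 4 5)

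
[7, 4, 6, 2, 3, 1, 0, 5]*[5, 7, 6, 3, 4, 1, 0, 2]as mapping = [0→2, 1→4, 2→0, 3→6, 4→3, 5→7, 6→5, 7→1]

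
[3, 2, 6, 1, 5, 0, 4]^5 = [4, 0, 3, 5, 2, 6, 1]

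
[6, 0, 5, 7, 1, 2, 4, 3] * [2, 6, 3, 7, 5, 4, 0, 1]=[0, 2, 4, 1, 6, 3, 5, 7]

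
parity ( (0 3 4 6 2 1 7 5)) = odd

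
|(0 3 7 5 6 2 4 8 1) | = 9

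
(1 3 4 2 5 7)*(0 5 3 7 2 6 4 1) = (0 5 2 3 1 7)(4 6)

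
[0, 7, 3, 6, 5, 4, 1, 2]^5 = [0, 1, 2, 3, 5, 4, 6, 7]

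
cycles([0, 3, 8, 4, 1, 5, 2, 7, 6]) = (1 3 4)(2 8 6)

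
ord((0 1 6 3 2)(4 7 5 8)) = 20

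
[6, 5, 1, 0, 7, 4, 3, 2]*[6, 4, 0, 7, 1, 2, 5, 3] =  [5, 2, 4, 6, 3, 1, 7, 0]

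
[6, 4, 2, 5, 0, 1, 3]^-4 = [3, 0, 2, 1, 6, 4, 5]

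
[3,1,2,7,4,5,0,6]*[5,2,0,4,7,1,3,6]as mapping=[0→4,1→2,2→0,3→6,4→7,5→1,6→5,7→3]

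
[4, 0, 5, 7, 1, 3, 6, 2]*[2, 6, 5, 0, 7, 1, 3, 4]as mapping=[0→7, 1→2, 2→1, 3→4, 4→6, 5→0, 6→3, 7→5]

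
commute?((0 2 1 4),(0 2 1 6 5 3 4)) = no:(0 2 1 4) * (0 2 1 6 5 3 4) = (0 1)(2 6 5 3 4),(0 2 1 6 5 3 4) * (0 2 1 4) = (0 1 6 5 3)(2 4)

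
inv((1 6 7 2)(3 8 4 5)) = (1 2 7 6)(3 5 4 8)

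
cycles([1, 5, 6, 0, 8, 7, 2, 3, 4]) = (0 1 5 7 3)(2 6)(4 8)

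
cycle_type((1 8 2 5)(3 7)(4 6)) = 2^2.4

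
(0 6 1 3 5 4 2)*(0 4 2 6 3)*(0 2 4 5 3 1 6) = (0 1 2 5 4)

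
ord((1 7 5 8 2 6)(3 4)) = 6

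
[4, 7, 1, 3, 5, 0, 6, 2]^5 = [5, 2, 7, 3, 0, 4, 6, 1]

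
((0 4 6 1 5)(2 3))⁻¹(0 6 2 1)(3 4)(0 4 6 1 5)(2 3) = (1 3 5 4)(2 6)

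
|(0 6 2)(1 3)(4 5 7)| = 6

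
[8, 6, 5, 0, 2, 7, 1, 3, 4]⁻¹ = [3, 6, 4, 7, 8, 2, 1, 5, 0]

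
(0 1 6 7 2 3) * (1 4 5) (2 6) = (0 4 5 1 2 3) (6 7) 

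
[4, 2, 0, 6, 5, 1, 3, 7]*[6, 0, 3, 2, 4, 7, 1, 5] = [4, 3, 6, 1, 7, 0, 2, 5]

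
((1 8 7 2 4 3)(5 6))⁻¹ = (1 3 4 2 7 8)(5 6)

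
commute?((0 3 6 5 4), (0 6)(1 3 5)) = no:(0 3 6 5 4) * (0 6)(1 3 5) = (0 5 4 6 1 3), (0 6)(1 3 5) * (0 3 6 5 4) = (0 5 1 6 3 4)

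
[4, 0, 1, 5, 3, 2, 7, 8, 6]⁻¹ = [1, 2, 5, 4, 0, 3, 8, 6, 7]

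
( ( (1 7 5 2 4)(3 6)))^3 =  (1 2 7 4 5)(3 6)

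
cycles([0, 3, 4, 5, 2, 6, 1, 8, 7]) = (1 3 5 6) (2 4) (7 8) 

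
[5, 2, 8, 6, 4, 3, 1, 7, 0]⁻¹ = [8, 6, 1, 5, 4, 0, 3, 7, 2]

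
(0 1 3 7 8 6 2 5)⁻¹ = (0 5 2 6 8 7 3 1)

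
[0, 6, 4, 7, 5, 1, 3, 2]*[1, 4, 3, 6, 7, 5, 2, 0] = [1, 2, 7, 0, 5, 4, 6, 3]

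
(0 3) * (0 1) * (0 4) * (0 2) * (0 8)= (0 3 1 4 2 8) 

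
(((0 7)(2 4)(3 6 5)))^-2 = (3 6 5)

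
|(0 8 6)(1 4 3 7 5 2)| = 6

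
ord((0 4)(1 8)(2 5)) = 2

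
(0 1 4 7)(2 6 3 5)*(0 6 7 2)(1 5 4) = (0 5)(2 7 6 3 4)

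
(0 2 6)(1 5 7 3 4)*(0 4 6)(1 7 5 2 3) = (0 3 6 4 7 1 2)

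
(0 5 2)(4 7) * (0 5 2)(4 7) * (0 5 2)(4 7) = (4 7)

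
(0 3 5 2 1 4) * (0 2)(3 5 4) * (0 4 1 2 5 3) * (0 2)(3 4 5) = (0 4 3 1 2)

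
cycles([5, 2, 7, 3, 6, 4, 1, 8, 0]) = (0 5 4 6 1 2 7 8)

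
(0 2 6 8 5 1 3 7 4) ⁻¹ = (0 4 7 3 1 5 8 6 2) 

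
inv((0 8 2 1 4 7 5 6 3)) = (0 3 6 5 7 4 1 2 8)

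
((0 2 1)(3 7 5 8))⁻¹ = (0 1 2)(3 8 5 7)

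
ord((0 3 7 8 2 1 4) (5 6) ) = 14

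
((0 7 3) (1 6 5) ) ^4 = (0 7 3) (1 6 5) 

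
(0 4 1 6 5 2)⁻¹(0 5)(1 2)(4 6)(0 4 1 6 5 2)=(0 6)(1 5)(2 4)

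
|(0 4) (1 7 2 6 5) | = 10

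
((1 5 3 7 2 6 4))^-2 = (1 6 7 5 4 2 3)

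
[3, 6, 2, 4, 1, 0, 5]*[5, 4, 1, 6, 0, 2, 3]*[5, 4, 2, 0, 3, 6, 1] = [1, 0, 4, 5, 3, 6, 2]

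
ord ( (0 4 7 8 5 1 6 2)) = 8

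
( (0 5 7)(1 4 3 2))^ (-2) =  (0 5 7)(1 3)(2 4)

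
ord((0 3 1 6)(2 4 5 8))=4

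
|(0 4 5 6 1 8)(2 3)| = 6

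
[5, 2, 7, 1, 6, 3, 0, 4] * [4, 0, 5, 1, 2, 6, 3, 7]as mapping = [0→6, 1→5, 2→7, 3→0, 4→3, 5→1, 6→4, 7→2]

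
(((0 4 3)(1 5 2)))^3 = ()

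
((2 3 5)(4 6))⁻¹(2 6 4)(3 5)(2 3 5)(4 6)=(2 5)(3 4 6)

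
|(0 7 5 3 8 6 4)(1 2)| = 14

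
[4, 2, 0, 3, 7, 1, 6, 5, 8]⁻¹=[2, 5, 1, 3, 0, 7, 6, 4, 8]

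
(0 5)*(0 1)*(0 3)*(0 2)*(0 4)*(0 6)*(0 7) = (0 5 1 3 2 4 6 7)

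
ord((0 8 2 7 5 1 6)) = 7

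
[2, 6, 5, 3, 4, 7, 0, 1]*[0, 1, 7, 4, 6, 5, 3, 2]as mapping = [0→7, 1→3, 2→5, 3→4, 4→6, 5→2, 6→0, 7→1]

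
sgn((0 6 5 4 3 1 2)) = 1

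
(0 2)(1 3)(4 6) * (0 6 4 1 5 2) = (1 3 5 2 6)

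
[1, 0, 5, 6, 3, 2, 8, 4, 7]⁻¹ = [1, 0, 5, 4, 7, 2, 3, 8, 6]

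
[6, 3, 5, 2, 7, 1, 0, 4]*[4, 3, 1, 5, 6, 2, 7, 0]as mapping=[0→7, 1→5, 2→2, 3→1, 4→0, 5→3, 6→4, 7→6]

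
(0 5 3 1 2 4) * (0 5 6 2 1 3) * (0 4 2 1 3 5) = (0 6 1 3 5 4)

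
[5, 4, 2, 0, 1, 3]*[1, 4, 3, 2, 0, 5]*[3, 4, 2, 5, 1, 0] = [0, 3, 5, 4, 1, 2]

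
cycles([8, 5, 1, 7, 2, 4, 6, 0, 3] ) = (0 8 3 7)(1 5 4 2)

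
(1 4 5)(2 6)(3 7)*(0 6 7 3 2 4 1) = (0 6 4 5)(2 7)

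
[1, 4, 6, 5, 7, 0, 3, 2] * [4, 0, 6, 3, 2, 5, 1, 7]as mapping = [0→0, 1→2, 2→1, 3→5, 4→7, 5→4, 6→3, 7→6]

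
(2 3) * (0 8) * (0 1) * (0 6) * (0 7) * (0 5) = (0 8 1 6 7 5)(2 3)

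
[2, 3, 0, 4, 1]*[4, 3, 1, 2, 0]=[1, 2, 4, 0, 3]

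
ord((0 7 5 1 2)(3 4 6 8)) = 20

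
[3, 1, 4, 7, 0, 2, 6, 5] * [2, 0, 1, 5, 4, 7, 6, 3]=[5, 0, 4, 3, 2, 1, 6, 7]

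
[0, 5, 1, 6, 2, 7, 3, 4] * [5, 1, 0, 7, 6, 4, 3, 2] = [5, 4, 1, 3, 0, 2, 7, 6]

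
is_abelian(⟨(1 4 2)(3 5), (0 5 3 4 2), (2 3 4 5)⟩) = no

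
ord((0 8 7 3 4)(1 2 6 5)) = 20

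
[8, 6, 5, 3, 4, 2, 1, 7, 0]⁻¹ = [8, 6, 5, 3, 4, 2, 1, 7, 0]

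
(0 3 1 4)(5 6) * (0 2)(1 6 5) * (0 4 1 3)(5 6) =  (2 4)(3 5 6)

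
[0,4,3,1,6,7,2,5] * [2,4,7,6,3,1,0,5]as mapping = [0→2,1→3,2→6,3→4,4→0,5→5,6→7,7→1]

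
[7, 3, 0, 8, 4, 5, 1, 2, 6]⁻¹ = [2, 6, 7, 1, 4, 5, 8, 0, 3]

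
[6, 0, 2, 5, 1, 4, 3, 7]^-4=[3, 6, 2, 4, 0, 1, 5, 7]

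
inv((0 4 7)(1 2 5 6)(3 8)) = (0 7 4)(1 6 5 2)(3 8)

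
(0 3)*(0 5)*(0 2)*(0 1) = (0 3 5 2 1)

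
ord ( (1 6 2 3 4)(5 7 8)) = 15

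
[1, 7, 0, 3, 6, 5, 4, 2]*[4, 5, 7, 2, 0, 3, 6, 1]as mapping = [0→5, 1→1, 2→4, 3→2, 4→6, 5→3, 6→0, 7→7]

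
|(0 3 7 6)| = 4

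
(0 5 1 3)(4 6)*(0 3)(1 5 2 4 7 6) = (0 2 4 1)(6 7)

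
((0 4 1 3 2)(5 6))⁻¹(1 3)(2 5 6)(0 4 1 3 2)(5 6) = (0 6 5)(2 3)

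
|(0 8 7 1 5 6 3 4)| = 8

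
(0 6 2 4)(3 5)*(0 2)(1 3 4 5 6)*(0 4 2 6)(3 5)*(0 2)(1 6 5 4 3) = (0 6 3 2 1 4 5)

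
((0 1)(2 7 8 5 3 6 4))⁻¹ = (0 1)(2 4 6 3 5 8 7)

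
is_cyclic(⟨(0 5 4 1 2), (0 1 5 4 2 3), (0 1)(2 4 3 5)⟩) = no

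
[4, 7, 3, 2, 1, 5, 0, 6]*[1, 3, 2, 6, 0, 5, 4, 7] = [0, 7, 6, 2, 3, 5, 1, 4]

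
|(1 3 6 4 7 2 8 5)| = 8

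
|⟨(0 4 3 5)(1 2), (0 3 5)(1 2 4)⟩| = 360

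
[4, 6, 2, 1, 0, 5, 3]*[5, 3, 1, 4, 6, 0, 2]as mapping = [0→6, 1→2, 2→1, 3→3, 4→5, 5→0, 6→4]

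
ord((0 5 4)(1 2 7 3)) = 12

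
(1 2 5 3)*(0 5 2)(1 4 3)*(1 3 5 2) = (0 2 1)(3 4 5)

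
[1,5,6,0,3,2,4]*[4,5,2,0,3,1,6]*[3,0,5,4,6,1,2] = [1,0,2,6,3,5,4]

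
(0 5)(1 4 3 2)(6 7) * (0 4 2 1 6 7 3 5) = (1 2 6 3)(4 5)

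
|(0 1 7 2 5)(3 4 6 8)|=20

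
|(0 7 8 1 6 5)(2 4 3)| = 6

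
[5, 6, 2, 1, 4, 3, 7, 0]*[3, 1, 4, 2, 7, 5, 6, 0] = [5, 6, 4, 1, 7, 2, 0, 3]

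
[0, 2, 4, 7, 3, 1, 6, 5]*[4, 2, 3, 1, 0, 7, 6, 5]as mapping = [0→4, 1→3, 2→0, 3→5, 4→1, 5→2, 6→6, 7→7]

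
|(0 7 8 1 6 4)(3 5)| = 6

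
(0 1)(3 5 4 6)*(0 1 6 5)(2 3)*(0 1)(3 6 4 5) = (0 4 3 1)(2 6)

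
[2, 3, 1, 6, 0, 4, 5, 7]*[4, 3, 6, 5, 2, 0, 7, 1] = [6, 5, 3, 7, 4, 2, 0, 1]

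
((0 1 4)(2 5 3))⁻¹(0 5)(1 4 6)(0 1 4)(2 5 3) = (0 6 4)(1 3)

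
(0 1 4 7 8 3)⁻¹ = (0 3 8 7 4 1)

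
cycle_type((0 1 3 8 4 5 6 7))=8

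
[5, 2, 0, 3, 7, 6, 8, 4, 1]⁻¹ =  [2, 8, 1, 3, 7, 0, 5, 4, 6]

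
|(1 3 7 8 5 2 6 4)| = 8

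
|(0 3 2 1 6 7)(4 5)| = 6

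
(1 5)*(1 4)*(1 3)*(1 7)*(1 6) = (1 5 4 3 7 6)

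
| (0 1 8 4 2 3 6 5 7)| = 9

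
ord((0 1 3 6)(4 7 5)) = 12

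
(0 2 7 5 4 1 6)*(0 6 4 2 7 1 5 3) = (0 7 3)(1 4 5 2)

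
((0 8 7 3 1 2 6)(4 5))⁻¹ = (0 6 2 1 3 7 8)(4 5)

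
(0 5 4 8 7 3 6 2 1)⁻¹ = (0 1 2 6 3 7 8 4 5)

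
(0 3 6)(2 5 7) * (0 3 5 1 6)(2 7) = (0 5 2 1 6 3)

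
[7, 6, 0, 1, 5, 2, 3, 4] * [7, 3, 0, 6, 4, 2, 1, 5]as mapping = [0→5, 1→1, 2→7, 3→3, 4→2, 5→0, 6→6, 7→4]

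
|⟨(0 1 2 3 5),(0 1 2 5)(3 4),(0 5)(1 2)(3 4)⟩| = 720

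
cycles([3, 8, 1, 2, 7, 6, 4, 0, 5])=(0 3 2 1 8 5 6 4 7)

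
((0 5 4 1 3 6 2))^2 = (0 4 3 2 5 1 6)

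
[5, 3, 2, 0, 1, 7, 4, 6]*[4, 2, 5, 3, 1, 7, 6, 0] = [7, 3, 5, 4, 2, 0, 1, 6]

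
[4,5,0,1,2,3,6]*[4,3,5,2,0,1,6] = [0,1,4,3,5,2,6]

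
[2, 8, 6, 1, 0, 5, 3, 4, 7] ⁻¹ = [4, 3, 0, 6, 7, 5, 2, 8, 1] 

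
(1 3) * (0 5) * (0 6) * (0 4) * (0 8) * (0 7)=(0 5 6 4 8 7)(1 3)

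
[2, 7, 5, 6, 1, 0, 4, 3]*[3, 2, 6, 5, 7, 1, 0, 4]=[6, 4, 1, 0, 2, 3, 7, 5]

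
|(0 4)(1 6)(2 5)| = 2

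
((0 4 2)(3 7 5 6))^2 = (0 2 4)(3 5)(6 7)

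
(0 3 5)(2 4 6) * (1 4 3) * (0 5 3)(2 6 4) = (0 1 2)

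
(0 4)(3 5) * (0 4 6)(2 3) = (0 6)(2 3 5)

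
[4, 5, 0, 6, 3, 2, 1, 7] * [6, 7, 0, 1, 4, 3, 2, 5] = [4, 3, 6, 2, 1, 0, 7, 5]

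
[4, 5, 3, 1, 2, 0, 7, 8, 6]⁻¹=[5, 3, 4, 2, 0, 1, 8, 6, 7]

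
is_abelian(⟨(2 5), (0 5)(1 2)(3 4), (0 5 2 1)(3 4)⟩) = no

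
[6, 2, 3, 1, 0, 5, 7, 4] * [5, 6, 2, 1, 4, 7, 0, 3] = [0, 2, 1, 6, 5, 7, 3, 4]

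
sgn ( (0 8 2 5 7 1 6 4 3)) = 1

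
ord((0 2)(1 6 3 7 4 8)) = 6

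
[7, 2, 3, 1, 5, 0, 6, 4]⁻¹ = [5, 3, 1, 2, 7, 4, 6, 0]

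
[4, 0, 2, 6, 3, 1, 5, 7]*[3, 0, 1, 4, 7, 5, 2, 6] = [7, 3, 1, 2, 4, 0, 5, 6]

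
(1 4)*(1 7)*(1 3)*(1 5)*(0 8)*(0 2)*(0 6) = (0 8 2 6)(1 4 7 3 5)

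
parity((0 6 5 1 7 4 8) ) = even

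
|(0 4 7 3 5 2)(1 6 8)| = 6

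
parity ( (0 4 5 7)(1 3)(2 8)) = odd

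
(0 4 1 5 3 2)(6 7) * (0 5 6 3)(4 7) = (0 7 3 2 5)(1 6 4)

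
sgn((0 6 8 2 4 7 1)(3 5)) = -1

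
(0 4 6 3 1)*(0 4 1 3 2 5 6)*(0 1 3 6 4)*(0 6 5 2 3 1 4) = (0 1 6 3 5)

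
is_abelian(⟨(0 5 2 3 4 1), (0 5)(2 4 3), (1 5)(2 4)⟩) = no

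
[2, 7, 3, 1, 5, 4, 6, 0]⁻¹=[7, 3, 0, 2, 5, 4, 6, 1]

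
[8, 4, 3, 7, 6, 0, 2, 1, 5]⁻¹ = [5, 7, 6, 2, 1, 8, 4, 3, 0]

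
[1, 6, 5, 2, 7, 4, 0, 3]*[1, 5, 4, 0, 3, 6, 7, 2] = [5, 7, 6, 4, 2, 3, 1, 0]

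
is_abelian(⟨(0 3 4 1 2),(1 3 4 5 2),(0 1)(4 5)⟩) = no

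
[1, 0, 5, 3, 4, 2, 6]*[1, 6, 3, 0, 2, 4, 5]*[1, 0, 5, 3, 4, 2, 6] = [6, 0, 4, 1, 5, 3, 2]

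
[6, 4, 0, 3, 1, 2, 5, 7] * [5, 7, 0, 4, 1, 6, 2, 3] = [2, 1, 5, 4, 7, 0, 6, 3]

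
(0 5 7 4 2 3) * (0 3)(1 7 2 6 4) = (0 5 2)(1 7)(4 6)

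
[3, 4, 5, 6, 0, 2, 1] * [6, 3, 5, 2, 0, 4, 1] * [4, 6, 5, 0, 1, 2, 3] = [5, 4, 1, 6, 3, 2, 0]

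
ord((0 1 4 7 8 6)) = 6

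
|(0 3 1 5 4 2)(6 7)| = 6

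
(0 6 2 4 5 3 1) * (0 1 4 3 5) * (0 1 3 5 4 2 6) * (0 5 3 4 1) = (0 5 1 4)(2 3)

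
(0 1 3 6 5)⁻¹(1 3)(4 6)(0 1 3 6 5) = (3 6)(4 5)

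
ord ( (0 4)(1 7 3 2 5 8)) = 6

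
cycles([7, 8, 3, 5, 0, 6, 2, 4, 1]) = (0 7 4)(1 8)(2 3 5 6)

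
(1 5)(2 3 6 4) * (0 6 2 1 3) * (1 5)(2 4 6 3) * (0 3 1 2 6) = (0 1 2 3 4 5 6)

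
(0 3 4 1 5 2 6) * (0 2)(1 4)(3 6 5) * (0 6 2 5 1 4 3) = (0 2 1)(3 4)(5 6)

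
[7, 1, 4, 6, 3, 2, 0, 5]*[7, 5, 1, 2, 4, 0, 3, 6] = [6, 5, 4, 3, 2, 1, 7, 0]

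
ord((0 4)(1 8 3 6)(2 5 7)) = 12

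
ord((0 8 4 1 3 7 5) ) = 7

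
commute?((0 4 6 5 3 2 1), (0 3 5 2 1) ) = no:(0 4 6 5 3 2 1)*(0 3 5 2 1) = (0 4 6 2) (1 3), (0 3 5 2 1)*(0 4 6 5 3 2 1) = (0 2) (1 4 6 5) 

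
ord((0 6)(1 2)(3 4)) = 2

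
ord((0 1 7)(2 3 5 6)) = 12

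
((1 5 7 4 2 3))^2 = (1 7 2)(3 5 4)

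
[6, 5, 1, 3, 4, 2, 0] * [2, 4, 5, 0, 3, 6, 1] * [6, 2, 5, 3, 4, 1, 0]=[2, 0, 4, 6, 3, 1, 5]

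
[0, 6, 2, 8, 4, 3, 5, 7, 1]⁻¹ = [0, 8, 2, 5, 4, 6, 1, 7, 3]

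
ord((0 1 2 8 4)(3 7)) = 10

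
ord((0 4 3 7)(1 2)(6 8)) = 4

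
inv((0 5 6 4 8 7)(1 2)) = (0 7 8 4 6 5)(1 2)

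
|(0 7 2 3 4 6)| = 6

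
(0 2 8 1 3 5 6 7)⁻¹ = (0 7 6 5 3 1 8 2)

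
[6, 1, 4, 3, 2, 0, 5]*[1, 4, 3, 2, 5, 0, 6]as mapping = [0→6, 1→4, 2→5, 3→2, 4→3, 5→1, 6→0]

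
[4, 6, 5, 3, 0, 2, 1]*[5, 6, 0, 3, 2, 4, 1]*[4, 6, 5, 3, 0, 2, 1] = [5, 6, 0, 3, 2, 4, 1]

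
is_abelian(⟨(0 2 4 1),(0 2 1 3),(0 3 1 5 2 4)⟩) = no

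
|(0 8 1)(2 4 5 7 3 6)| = 6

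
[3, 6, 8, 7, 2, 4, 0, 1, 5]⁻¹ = [6, 7, 4, 0, 5, 8, 1, 3, 2]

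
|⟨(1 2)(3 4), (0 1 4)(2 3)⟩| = 120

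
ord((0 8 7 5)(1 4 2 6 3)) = 20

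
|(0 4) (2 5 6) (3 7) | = 6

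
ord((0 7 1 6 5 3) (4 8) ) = 6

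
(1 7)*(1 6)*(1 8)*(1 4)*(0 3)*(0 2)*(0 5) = (0 3 2 5)(1 7 6 8 4)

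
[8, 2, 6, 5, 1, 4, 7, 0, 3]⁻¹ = [7, 4, 1, 8, 5, 3, 2, 6, 0]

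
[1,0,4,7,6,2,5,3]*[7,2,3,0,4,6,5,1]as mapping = [0→2,1→7,2→4,3→1,4→5,5→3,6→6,7→0]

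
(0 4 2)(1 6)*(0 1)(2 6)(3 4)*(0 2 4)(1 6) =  (0 3)(1 4)(2 6)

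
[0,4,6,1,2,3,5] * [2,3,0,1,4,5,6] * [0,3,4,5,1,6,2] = [4,1,2,5,0,3,6]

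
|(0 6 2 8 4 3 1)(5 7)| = 14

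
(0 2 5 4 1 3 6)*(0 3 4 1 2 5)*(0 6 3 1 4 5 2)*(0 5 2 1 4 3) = (0 1 2 6 4 5 3) 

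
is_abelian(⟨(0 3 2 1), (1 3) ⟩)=no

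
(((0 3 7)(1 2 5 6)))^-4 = (0 7 3)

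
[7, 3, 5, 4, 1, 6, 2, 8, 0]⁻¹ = [8, 4, 6, 1, 3, 2, 5, 0, 7]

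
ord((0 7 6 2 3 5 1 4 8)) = 9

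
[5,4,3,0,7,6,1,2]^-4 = [4,3,6,1,0,7,2,5]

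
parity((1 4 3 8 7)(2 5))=odd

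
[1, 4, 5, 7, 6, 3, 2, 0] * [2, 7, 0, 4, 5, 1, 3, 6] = [7, 5, 1, 6, 3, 4, 0, 2]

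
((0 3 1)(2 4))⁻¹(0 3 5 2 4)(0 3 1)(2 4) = (1 5 4 2 3)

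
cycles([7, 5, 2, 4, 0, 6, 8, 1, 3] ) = (0 7 1 5 6 8 3 4)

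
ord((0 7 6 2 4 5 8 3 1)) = 9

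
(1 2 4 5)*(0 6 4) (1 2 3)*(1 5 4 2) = (0 6 2) (1 3 5) 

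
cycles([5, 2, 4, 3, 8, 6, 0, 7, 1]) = (0 5 6)(1 2 4 8)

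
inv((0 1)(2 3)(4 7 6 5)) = (0 1)(2 3)(4 5 6 7)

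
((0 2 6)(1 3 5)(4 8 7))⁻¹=(0 6 2)(1 5 3)(4 7 8)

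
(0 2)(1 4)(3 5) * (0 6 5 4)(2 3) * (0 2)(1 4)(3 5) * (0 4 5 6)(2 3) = (0 6 2)(1 3)(4 5)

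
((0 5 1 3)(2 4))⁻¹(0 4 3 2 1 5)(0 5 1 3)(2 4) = (0 4 3 1 5 2)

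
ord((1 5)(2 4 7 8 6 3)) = 6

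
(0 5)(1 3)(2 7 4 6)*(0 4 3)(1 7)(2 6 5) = (0 2 1)(3 7)(4 5)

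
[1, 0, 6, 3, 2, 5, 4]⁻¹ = [1, 0, 4, 3, 6, 5, 2]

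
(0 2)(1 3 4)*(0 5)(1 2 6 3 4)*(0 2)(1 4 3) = (0 6 1 3 4)(2 5)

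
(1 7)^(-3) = (1 7)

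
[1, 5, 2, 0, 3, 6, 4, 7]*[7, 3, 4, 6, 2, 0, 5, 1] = [3, 0, 4, 7, 6, 5, 2, 1]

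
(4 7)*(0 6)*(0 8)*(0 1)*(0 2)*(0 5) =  (0 6 8 1 2 5)(4 7)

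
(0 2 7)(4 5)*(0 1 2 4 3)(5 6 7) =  (0 4 6 7 1 2 5 3)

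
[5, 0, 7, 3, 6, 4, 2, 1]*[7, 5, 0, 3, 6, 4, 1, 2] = [4, 7, 2, 3, 1, 6, 0, 5]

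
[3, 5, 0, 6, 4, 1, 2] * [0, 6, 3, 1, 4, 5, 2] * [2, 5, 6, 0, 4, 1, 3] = [5, 1, 2, 6, 4, 3, 0]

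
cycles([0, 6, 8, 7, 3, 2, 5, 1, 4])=(1 6 5 2 8 4 3 7)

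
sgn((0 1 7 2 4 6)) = -1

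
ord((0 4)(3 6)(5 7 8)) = 6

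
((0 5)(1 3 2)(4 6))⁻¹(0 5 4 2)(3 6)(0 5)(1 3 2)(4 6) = (0 6 1 5)(2 4)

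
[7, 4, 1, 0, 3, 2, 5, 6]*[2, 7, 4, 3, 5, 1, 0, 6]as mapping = [0→6, 1→5, 2→7, 3→2, 4→3, 5→4, 6→1, 7→0]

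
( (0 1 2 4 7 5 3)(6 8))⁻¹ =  (0 3 5 7 4 2 1)(6 8)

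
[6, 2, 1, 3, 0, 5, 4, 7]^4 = [6, 1, 2, 3, 0, 5, 4, 7]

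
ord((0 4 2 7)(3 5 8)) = 12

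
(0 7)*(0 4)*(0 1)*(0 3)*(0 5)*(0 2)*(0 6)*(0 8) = (0 7 4 1 3 5 2 6 8)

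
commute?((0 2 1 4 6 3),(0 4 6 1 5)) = no:(0 2 1 4 6 3) * (0 4 6 1 5) = (0 2 5)(1 6 3 4),(0 4 6 1 5) * (0 2 1 4 6 3) = (0 6 4 3)(1 5 2)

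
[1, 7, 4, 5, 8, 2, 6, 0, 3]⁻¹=[7, 0, 5, 8, 2, 3, 6, 1, 4]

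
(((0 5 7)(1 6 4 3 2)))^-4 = (0 7 5)(1 6 4 3 2)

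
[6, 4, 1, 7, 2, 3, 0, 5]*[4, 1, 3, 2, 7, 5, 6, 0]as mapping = [0→6, 1→7, 2→1, 3→0, 4→3, 5→2, 6→4, 7→5]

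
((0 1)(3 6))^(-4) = ()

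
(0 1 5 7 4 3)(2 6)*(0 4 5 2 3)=(0 1 2 6 3 4)(5 7)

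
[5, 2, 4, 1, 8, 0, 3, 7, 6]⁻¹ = [5, 3, 1, 6, 2, 0, 8, 7, 4]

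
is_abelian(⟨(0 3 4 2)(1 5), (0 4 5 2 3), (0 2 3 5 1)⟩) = no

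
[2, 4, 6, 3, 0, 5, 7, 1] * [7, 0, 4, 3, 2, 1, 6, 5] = [4, 2, 6, 3, 7, 1, 5, 0]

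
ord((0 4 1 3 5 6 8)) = 7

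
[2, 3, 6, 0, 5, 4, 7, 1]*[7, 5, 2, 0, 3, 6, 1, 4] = [2, 0, 1, 7, 6, 3, 4, 5]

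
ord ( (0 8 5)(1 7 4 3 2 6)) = 6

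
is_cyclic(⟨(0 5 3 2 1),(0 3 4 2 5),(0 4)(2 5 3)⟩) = no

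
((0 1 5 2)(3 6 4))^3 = (0 2 5 1)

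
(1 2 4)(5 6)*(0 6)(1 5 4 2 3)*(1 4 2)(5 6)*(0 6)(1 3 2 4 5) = (0 1 2 3 5 6 4)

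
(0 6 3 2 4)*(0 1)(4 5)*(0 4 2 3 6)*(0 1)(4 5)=(0 1 5 2 4)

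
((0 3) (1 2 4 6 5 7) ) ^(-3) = (0 3) (1 6) (2 5) (4 7) 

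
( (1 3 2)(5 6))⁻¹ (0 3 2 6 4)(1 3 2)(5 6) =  (0 2 1 5 4)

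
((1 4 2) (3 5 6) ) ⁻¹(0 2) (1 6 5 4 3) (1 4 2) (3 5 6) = (0 1) (2 5 4 3 6) 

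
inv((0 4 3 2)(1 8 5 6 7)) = (0 2 3 4)(1 7 6 5 8)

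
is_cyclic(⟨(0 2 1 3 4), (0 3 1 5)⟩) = no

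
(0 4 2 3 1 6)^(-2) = (0 1 2)(3 4 6)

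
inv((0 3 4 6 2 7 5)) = (0 5 7 2 6 4 3)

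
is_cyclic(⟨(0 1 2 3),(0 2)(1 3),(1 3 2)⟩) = no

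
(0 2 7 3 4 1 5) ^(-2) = (0 1 3 2 5 4 7) 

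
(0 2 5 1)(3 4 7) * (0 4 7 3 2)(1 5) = (1 4 3 7 2)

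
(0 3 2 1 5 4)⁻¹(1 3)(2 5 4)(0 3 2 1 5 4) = (0 1 4)(2 5)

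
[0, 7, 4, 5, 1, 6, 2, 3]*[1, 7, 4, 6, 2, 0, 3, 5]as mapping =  [0→1, 1→5, 2→2, 3→0, 4→7, 5→3, 6→4, 7→6]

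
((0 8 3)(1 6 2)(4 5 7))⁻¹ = (0 3 8)(1 2 6)(4 7 5)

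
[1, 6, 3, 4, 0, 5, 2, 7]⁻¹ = [4, 0, 6, 2, 3, 5, 1, 7]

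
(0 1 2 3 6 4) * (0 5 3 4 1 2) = (0 2 4 5 3 6 1)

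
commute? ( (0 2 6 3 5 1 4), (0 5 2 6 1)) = no: (0 2 6 3 5 1 4)*(0 5 2 6 1) = (0 6 3 2 1 4 5), (0 5 2 6 1)*(0 2 6 3 5 1 4) = (0 1 2 3 5 6 4)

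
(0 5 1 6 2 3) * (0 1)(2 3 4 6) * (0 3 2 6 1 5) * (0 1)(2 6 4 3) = (0 1 4)(2 3 5)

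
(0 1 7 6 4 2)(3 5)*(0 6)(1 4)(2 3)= (0 4 3 5 2 6 1 7)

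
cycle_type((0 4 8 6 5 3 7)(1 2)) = 2.7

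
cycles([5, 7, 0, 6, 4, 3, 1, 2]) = (0 5 3 6 1 7 2)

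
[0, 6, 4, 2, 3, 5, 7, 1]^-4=[0, 7, 3, 4, 2, 5, 1, 6]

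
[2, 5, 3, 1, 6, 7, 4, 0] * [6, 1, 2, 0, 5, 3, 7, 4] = [2, 3, 0, 1, 7, 4, 5, 6]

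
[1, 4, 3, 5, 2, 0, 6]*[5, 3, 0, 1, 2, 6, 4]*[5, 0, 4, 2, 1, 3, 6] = [2, 4, 0, 6, 5, 3, 1]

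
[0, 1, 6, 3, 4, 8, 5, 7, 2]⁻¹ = [0, 1, 8, 3, 4, 6, 2, 7, 5]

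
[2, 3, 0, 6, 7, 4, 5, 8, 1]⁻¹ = [2, 8, 0, 1, 5, 6, 3, 4, 7]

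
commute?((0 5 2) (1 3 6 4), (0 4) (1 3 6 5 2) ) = no:(0 5 2) (1 3 6 4)*(0 4) (1 3 6 5 2) = (0 2 4 3 5 1 6), (0 4) (1 3 6 5 2)*(0 5 2) (1 3 6 4) = (0 1 6 2 3 4 5) 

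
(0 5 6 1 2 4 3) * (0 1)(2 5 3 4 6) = (0 3 1 5 2 6)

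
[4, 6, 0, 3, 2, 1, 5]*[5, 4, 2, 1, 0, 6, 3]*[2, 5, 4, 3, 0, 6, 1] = [2, 3, 6, 5, 4, 0, 1]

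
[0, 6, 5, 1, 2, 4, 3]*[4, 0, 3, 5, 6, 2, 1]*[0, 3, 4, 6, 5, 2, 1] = [5, 3, 4, 0, 6, 1, 2]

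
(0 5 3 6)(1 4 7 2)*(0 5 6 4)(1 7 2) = (0 6 5 3 4 2 7 1)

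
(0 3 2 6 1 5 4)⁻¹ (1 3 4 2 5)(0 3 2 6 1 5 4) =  (0 6 4 5 2)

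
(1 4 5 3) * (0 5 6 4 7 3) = (0 5)(1 7 3)(4 6)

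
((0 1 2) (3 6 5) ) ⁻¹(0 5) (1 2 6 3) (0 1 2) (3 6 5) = (0 5 6 2) (1 3) 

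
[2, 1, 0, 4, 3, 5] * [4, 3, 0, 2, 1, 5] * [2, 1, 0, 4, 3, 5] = [2, 4, 3, 1, 0, 5]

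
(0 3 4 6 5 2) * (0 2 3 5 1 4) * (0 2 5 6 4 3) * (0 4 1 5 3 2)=(0 6 5 4 1 2 3)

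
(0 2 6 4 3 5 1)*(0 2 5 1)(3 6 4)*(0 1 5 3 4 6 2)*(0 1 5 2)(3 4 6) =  (0 4)(2 3)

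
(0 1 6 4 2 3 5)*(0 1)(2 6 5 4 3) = (1 5)(3 4 6)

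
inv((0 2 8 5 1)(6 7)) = (0 1 5 8 2)(6 7)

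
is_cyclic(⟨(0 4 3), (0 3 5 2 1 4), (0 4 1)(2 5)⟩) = no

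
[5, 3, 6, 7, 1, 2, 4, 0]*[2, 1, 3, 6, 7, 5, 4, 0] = [5, 6, 4, 0, 1, 3, 7, 2]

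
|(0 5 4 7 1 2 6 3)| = 8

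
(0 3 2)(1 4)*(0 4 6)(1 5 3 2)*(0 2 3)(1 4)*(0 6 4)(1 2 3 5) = (0 5 6 3)(1 4)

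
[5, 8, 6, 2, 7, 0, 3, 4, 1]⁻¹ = [5, 8, 3, 6, 7, 0, 2, 4, 1]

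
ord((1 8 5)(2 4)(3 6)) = 6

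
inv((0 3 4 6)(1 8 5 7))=(0 6 4 3)(1 7 5 8)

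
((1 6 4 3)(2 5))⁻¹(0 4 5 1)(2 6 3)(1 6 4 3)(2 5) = (0 3 2 6)(1 5 4)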